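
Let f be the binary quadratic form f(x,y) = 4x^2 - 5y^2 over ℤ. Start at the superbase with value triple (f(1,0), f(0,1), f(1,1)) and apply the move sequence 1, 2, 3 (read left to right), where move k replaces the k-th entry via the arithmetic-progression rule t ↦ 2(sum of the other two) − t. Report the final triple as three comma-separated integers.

start (4,-5,-1) = (f(1,0),f(0,1),f(1,1))
replace slot 1: 2·((-5)+(-1)) − 4 = -16 → (-16,-5,-1)
replace slot 2: 2·((-16)+(-1)) − (-5) = -29 → (-16,-29,-1)
replace slot 3: 2·((-16)+(-29)) − (-1) = -89 → (-16,-29,-89)

-16,-29,-89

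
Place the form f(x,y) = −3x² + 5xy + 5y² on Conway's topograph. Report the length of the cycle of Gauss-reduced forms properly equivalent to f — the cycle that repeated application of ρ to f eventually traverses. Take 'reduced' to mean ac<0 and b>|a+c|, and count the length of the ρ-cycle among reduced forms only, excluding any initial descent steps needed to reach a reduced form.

D = 85, ⌊√D⌋ = 9
river: ρ → (5,5,-3)
river: ρ → (-3,7,3)
river: ρ → (3,5,-5)
river: ρ → (-5,5,3)
river: ρ → (3,7,-3)
river: ρ → (-3,5,5)
ρ-cycle length = 6 (tail of 0 descent steps not counted)

6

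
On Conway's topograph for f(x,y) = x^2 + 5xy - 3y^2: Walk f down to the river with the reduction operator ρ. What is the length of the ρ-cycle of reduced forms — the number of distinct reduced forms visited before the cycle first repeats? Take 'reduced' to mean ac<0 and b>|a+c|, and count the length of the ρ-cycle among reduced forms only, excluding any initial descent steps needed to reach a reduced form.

D = 37, ⌊√D⌋ = 6
river: ρ → (-3,1,3)
river: ρ → (3,5,-1)
river: ρ → (-1,5,3)
river: ρ → (3,1,-3)
river: ρ → (-3,5,1)
river: ρ → (1,5,-3)
ρ-cycle length = 6 (tail of 0 descent steps not counted)

6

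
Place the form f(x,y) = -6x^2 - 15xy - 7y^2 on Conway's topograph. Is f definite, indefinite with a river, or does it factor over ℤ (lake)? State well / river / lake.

D = b²−4ac = (-15)² − 4·(-6)·(-7) = 57
D > 0 non-square ⇒ indefinite ⇒ periodic river

river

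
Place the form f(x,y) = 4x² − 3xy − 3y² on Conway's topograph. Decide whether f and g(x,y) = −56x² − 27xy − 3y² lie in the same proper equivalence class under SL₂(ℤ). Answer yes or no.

D₁ = 57, D₂ = 57
river cycle of f (length 6): (-3, 3, 4), (4, 5, -2), (-2, 7, 1), (1, 7, -2), (-2, 5, 4), (4, 3, -3)
river cycle of g (length 6): (-3, 3, 4), (4, 5, -2), (-2, 7, 1), (1, 7, -2), (-2, 5, 4), (4, 3, -3)
cycles coincide ⇒ equivalent

yes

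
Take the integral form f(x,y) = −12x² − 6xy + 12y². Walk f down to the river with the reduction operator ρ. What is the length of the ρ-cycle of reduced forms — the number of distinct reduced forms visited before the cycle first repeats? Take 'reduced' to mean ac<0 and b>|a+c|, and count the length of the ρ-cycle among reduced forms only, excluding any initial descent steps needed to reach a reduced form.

D = 612, ⌊√D⌋ = 24
descent: ρ → (12,6,-12)  [lands on river]
river: ρ → (-12,18,6)
river: ρ → (6,18,-12)
river: ρ → (-12,6,12)
river: ρ → (12,18,-6)
river: ρ → (-6,18,12)
ρ-cycle length = 6 (tail of 1 descent step not counted)

6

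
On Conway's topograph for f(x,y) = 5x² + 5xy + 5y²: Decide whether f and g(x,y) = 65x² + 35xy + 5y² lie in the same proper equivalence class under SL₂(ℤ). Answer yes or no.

D₁ = -75, D₂ = -75
f: reduced (well bottom): (5,5,5) with a≤c, −a<b≤a
g: flip: (65,35,5)→(5,-35,65)
g: translate: b→5 (≡-35 mod 10), so (5,-35,65)→(5,5,5)
g: reduced (well bottom): (5,5,5) with a≤c, −a<b≤a
reduced forms (5, 5, 5) vs (5, 5, 5) ⇒ equivalent

yes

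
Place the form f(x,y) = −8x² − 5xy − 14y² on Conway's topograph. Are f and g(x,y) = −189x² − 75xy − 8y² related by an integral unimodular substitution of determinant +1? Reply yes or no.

D₁ = -423, D₂ = -423
f is negative-definite; reduce −f:
−f: reduced (well bottom): (8,5,14) with a≤c, −a<b≤a
flip sign back: reduced form of f is (-8,-5,-14)
g is negative-definite; reduce −g:
−g: flip: (189,75,8)→(8,-75,189)
−g: translate: b→5 (≡-75 mod 16), so (8,-75,189)→(8,5,14)
−g: reduced (well bottom): (8,5,14) with a≤c, −a<b≤a
flip sign back: reduced form of g is (-8,-5,-14)
reduced forms (-8, -5, -14) vs (-8, -5, -14) ⇒ equivalent

yes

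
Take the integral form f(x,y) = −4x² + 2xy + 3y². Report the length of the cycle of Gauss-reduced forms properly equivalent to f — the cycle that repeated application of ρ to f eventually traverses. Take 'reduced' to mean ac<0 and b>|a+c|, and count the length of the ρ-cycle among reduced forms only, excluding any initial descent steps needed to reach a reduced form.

D = 52, ⌊√D⌋ = 7
river: ρ → (3,4,-3)
river: ρ → (-3,2,4)
river: ρ → (4,6,-1)
river: ρ → (-1,6,4)
river: ρ → (4,2,-3)
river: ρ → (-3,4,3)
river: ρ → (3,2,-4)
river: ρ → (-4,6,1)
river: ρ → (1,6,-4)
river: ρ → (-4,2,3)
ρ-cycle length = 10 (tail of 0 descent steps not counted)

10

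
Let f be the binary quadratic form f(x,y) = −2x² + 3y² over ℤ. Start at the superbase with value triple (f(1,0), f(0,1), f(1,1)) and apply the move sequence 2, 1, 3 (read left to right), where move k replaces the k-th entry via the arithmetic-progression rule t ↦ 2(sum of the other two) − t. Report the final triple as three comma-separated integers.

start (-2,3,1) = (f(1,0),f(0,1),f(1,1))
replace slot 2: 2·((-2)+1) − 3 = -5 → (-2,-5,1)
replace slot 1: 2·((-5)+1) − (-2) = -6 → (-6,-5,1)
replace slot 3: 2·((-6)+(-5)) − 1 = -23 → (-6,-5,-23)

-6,-5,-23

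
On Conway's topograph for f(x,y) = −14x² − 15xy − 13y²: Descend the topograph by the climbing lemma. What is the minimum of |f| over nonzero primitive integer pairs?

translate: b→-13 (≡15 mod 28), so (14,15,13)→(14,-13,12)
flip: (14,-13,12)→(12,13,14)
translate: b→-11 (≡13 mod 24), so (12,13,14)→(12,-11,13)
reduced (well bottom): (12,-11,13) with a≤c, −a<b≤a
well minimum |f| = |-12| = 12 (negative-definite)

12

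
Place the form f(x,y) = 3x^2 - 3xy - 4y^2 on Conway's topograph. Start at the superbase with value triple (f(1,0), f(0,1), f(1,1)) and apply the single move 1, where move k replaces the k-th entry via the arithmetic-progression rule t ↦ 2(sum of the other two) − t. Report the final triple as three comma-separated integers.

start (3,-4,-4) = (f(1,0),f(0,1),f(1,1))
replace slot 1: 2·((-4)+(-4)) − 3 = -19 → (-19,-4,-4)

-19,-4,-4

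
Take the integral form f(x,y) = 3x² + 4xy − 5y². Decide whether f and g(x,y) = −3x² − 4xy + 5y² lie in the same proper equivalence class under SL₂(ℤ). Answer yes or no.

D₁ = 76, D₂ = 76
river cycle of f (length 6): (-5, 6, 2), (2, 6, -5), (-5, 4, 3), (3, 8, -1), (-1, 8, 3), (3, 4, -5)
river cycle of g (length 6): (5, 4, -3), (-3, 8, 1), (1, 8, -3), (-3, 4, 5), (5, 6, -2), (-2, 6, 5)
cycles differ ⇒ inequivalent

no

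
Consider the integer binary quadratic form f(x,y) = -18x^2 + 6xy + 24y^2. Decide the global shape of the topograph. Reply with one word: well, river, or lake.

D = b²−4ac = 6² − 4·(-18)·24 = 1764
D = 42² is a perfect square ⇒ form factors over ℤ ⇒ lakes

lake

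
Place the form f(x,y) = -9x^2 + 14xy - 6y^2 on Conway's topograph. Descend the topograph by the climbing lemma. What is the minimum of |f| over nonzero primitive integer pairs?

translate: b→4 (≡-14 mod 18), so (9,-14,6)→(9,4,1)
flip: (9,4,1)→(1,-4,9)
translate: b→0 (≡-4 mod 2), so (1,-4,9)→(1,0,5)
reduced (well bottom): (1,0,5) with a≤c, −a<b≤a
well minimum |f| = |-1| = 1 (negative-definite)

1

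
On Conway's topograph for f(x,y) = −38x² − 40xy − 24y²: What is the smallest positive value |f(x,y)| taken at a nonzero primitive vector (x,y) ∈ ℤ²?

translate: b→-36 (≡40 mod 76), so (38,40,24)→(38,-36,22)
flip: (38,-36,22)→(22,36,38)
translate: b→-8 (≡36 mod 44), so (22,36,38)→(22,-8,24)
reduced (well bottom): (22,-8,24) with a≤c, −a<b≤a
well minimum |f| = |-22| = 22 (negative-definite)

22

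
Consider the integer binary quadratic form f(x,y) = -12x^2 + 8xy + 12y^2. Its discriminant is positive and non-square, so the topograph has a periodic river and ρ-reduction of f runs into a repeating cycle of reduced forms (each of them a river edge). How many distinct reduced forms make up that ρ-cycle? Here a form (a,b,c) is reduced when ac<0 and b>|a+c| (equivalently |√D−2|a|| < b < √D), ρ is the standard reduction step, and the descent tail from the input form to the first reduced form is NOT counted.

D = 640, ⌊√D⌋ = 25
river: ρ → (12,16,-8)
river: ρ → (-8,16,12)
river: ρ → (12,8,-12)
river: ρ → (-12,16,8)
river: ρ → (8,16,-12)
river: ρ → (-12,8,12)
ρ-cycle length = 6 (tail of 0 descent steps not counted)

6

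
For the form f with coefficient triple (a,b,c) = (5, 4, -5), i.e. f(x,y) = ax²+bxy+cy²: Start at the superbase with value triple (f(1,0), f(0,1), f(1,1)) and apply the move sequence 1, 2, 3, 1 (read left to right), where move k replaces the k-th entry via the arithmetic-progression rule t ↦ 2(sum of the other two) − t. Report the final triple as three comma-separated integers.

start (5,-5,4) = (f(1,0),f(0,1),f(1,1))
replace slot 1: 2·((-5)+4) − 5 = -7 → (-7,-5,4)
replace slot 2: 2·((-7)+4) − (-5) = -1 → (-7,-1,4)
replace slot 3: 2·((-7)+(-1)) − 4 = -20 → (-7,-1,-20)
replace slot 1: 2·((-1)+(-20)) − (-7) = -35 → (-35,-1,-20)

-35,-1,-20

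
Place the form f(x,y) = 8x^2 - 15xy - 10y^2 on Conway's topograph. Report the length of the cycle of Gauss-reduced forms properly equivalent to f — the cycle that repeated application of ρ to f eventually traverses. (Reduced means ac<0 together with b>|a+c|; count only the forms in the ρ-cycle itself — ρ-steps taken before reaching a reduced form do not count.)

D = 545, ⌊√D⌋ = 23
descent: ρ → (-10,15,8)  [lands on river]
river: ρ → (8,17,-8)
river: ρ → (-8,15,10)
river: ρ → (10,5,-13)
river: ρ → (-13,21,2)
river: ρ → (2,23,-2)
river: ρ → (-2,21,13)
river: ρ → (13,5,-10)
ρ-cycle length = 8 (tail of 1 descent step not counted)

8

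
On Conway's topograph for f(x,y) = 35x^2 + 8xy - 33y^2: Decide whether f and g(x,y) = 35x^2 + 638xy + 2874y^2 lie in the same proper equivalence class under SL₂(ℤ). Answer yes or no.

D₁ = 4684, D₂ = 4684
river cycle of f (length 22): (-33, 58, 10), (10, 62, -21), (-21, 64, 7), (7, 62, -30), (-30, 58, 11), (11, 52, -45), (-45, 38, 18), (18, 34, -49), (-49, 64, 3), (3, 68, -5), … (12 more)
river cycle of g (length 22): (35, 8, -33), (-33, 58, 10), (10, 62, -21), (-21, 64, 7), (7, 62, -30), (-30, 58, 11), (11, 52, -45), (-45, 38, 18), (18, 34, -49), (-49, 64, 3), … (12 more)
cycles coincide ⇒ equivalent

yes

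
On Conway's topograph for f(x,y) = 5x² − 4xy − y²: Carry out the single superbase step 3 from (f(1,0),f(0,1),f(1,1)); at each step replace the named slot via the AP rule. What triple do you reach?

start (5,-1,0) = (f(1,0),f(0,1),f(1,1))
replace slot 3: 2·(5+(-1)) − 0 = 8 → (5,-1,8)

5,-1,8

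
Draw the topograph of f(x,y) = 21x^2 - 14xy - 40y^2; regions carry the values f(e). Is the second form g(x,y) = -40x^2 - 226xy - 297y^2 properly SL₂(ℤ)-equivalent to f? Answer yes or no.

D₁ = 3556, D₂ = 3556
river cycle of f (length 42): (21, 28, -33), (-33, 38, 16), (16, 58, -3), (-3, 56, 35), (35, 14, -24), (-24, 34, 25), (25, 16, -33), (-33, 50, 8), (8, 46, -45), (-45, 44, 9), … (32 more)
river cycle of g (length 42): (21, 28, -33), (-33, 38, 16), (16, 58, -3), (-3, 56, 35), (35, 14, -24), (-24, 34, 25), (25, 16, -33), (-33, 50, 8), (8, 46, -45), (-45, 44, 9), … (32 more)
cycles coincide ⇒ equivalent

yes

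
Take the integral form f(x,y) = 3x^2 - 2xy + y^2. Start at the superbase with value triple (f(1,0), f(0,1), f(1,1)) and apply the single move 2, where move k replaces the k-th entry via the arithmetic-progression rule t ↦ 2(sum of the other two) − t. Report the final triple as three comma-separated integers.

start (3,1,2) = (f(1,0),f(0,1),f(1,1))
replace slot 2: 2·(3+2) − 1 = 9 → (3,9,2)

3,9,2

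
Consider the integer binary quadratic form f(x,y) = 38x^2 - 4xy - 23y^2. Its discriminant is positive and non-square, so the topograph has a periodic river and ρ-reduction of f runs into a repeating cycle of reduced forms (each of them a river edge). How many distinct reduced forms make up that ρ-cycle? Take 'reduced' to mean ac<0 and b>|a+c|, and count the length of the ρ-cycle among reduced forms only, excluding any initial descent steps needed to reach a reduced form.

D = 3512, ⌊√D⌋ = 59
descent: ρ → (-23,50,11)  [lands on river]
river: ρ → (11,38,-47)
river: ρ → (-47,56,2)
river: ρ → (2,56,-47)
river: ρ → (-47,38,11)
river: ρ → (11,50,-23)
river: ρ → (-23,42,19)
river: ρ → (19,34,-31)
river: ρ → (-31,28,22)
river: ρ → (22,16,-37)
river: ρ → (-37,58,1)
river: ρ → (1,58,-37)
river: ρ → (-37,16,22)
river: ρ → (22,28,-31)
river: ρ → (-31,34,19)
river: ρ → (19,42,-23)
ρ-cycle length = 16 (tail of 1 descent step not counted)

16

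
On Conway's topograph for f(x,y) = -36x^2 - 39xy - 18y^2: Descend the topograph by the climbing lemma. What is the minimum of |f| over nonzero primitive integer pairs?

translate: b→-33 (≡39 mod 72), so (36,39,18)→(36,-33,15)
flip: (36,-33,15)→(15,33,36)
translate: b→3 (≡33 mod 30), so (15,33,36)→(15,3,18)
reduced (well bottom): (15,3,18) with a≤c, −a<b≤a
well minimum |f| = |-15| = 15 (negative-definite)

15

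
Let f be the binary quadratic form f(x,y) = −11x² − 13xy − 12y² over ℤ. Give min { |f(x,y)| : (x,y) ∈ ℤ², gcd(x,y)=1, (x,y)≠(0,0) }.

translate: b→-9 (≡13 mod 22), so (11,13,12)→(11,-9,10)
flip: (11,-9,10)→(10,9,11)
reduced (well bottom): (10,9,11) with a≤c, −a<b≤a
well minimum |f| = |-10| = 10 (negative-definite)

10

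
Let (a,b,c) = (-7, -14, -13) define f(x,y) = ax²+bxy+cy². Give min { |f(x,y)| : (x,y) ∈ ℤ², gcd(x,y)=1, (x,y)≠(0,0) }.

translate: b→0 (≡14 mod 14), so (7,14,13)→(7,0,6)
flip: (7,0,6)→(6,0,7)
reduced (well bottom): (6,0,7) with a≤c, −a<b≤a
well minimum |f| = |-6| = 6 (negative-definite)

6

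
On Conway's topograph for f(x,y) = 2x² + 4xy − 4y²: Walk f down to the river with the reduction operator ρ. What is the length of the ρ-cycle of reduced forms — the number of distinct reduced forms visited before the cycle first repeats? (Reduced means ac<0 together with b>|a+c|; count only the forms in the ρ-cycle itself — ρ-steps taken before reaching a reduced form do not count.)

D = 48, ⌊√D⌋ = 6
river: ρ → (-4,4,2)
river: ρ → (2,4,-4)
ρ-cycle length = 2 (tail of 0 descent steps not counted)

2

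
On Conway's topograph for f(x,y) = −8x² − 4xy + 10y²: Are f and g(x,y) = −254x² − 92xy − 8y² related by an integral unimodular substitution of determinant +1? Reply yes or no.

D₁ = 336, D₂ = 336
river cycle of f (length 6): (10, 4, -8), (-8, 12, 6), (6, 12, -8), (-8, 4, 10), (10, 16, -2), (-2, 16, 10)
river cycle of g (length 6): (-8, 12, 6), (6, 12, -8), (-8, 4, 10), (10, 16, -2), (-2, 16, 10), (10, 4, -8)
cycles coincide ⇒ equivalent

yes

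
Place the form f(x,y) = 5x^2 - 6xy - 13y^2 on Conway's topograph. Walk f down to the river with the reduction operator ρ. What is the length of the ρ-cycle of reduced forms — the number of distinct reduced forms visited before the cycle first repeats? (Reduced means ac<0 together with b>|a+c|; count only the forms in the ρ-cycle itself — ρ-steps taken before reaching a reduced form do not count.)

D = 296, ⌊√D⌋ = 17
descent: ρ → (-13,6,5)
descent: ρ → (5,14,-5)  [lands on river]
river: ρ → (-5,16,2)
river: ρ → (2,16,-5)
river: ρ → (-5,14,5)
river: ρ → (5,16,-2)
river: ρ → (-2,16,5)
ρ-cycle length = 6 (tail of 2 descent steps not counted)

6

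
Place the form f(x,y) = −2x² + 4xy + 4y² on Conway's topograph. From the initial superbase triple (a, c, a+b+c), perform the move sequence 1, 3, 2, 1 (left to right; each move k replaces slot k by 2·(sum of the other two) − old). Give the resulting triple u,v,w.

start (-2,4,6) = (f(1,0),f(0,1),f(1,1))
replace slot 1: 2·(4+6) − (-2) = 22 → (22,4,6)
replace slot 3: 2·(22+4) − 6 = 46 → (22,4,46)
replace slot 2: 2·(22+46) − 4 = 132 → (22,132,46)
replace slot 1: 2·(132+46) − 22 = 334 → (334,132,46)

334,132,46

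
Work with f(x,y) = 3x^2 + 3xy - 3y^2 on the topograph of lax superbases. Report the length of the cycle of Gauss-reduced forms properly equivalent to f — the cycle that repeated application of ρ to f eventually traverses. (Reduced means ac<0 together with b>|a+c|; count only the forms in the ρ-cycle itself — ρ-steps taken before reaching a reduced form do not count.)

D = 45, ⌊√D⌋ = 6
river: ρ → (-3,3,3)
river: ρ → (3,3,-3)
ρ-cycle length = 2 (tail of 0 descent steps not counted)

2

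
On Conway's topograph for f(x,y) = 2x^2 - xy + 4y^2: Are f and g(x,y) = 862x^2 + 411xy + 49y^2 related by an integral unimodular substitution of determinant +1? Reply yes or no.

D₁ = -31, D₂ = -31
f: reduced (well bottom): (2,-1,4) with a≤c, −a<b≤a
g: flip: (862,411,49)→(49,-411,862)
g: translate: b→-19 (≡-411 mod 98), so (49,-411,862)→(49,-19,2)
g: flip: (49,-19,2)→(2,19,49)
g: translate: b→-1 (≡19 mod 4), so (2,19,49)→(2,-1,4)
g: reduced (well bottom): (2,-1,4) with a≤c, −a<b≤a
reduced forms (2, -1, 4) vs (2, -1, 4) ⇒ equivalent

yes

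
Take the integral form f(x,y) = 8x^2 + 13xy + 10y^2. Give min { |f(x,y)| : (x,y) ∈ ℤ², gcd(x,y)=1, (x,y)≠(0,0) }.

translate: b→-3 (≡13 mod 16), so (8,13,10)→(8,-3,5)
flip: (8,-3,5)→(5,3,8)
reduced (well bottom): (5,3,8) with a≤c, −a<b≤a
well minimum = a = 5

5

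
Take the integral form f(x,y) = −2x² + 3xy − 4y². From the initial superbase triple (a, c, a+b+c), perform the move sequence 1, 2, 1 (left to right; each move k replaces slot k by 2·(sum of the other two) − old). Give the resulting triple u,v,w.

start (-2,-4,-3) = (f(1,0),f(0,1),f(1,1))
replace slot 1: 2·((-4)+(-3)) − (-2) = -12 → (-12,-4,-3)
replace slot 2: 2·((-12)+(-3)) − (-4) = -26 → (-12,-26,-3)
replace slot 1: 2·((-26)+(-3)) − (-12) = -46 → (-46,-26,-3)

-46,-26,-3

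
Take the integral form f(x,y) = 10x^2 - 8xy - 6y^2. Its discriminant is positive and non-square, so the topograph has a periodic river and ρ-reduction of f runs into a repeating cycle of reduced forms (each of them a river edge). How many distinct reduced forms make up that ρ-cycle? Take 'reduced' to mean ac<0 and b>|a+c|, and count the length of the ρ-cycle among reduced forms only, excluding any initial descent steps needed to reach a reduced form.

D = 304, ⌊√D⌋ = 17
descent: ρ → (-6,8,10)  [lands on river]
river: ρ → (10,12,-4)
river: ρ → (-4,12,10)
river: ρ → (10,8,-6)
river: ρ → (-6,16,2)
river: ρ → (2,16,-6)
ρ-cycle length = 6 (tail of 1 descent step not counted)

6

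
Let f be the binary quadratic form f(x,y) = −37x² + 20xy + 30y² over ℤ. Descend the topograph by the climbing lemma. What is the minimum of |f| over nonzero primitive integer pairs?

river: ρ → (30,40,-27)
river: ρ → (-27,68,2)
river: ρ → (2,68,-27)
river: ρ → (-27,40,30)
river: ρ → (30,20,-37)
river: ρ → (-37,54,13)
river: ρ → (13,50,-45)
river: ρ → (-45,40,18)
river: ρ → (18,68,-3)
river: ρ → (-3,64,62)
river: ρ → (62,60,-5)
river: ρ → (-5,60,62)
river: ρ → (62,64,-3)
river: ρ → (-3,68,18)
river: ρ → (18,40,-45)
river: ρ → (-45,50,13)
river: ρ → (13,54,-37)
river: ρ → (-37,20,30)
closes: descent 0, river 18
min |a| on river = 2

2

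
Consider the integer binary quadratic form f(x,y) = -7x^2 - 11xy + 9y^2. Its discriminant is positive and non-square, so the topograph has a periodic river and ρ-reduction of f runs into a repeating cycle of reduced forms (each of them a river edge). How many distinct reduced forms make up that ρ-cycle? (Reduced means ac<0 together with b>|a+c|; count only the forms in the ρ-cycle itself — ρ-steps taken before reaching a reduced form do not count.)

D = 373, ⌊√D⌋ = 19
descent: ρ → (9,11,-7)  [lands on river]
river: ρ → (-7,17,3)
river: ρ → (3,19,-1)
river: ρ → (-1,19,3)
river: ρ → (3,17,-7)
river: ρ → (-7,11,9)
river: ρ → (9,7,-9)
river: ρ → (-9,11,7)
river: ρ → (7,17,-3)
river: ρ → (-3,19,1)
river: ρ → (1,19,-3)
river: ρ → (-3,17,7)
river: ρ → (7,11,-9)
river: ρ → (-9,7,9)
ρ-cycle length = 14 (tail of 1 descent step not counted)

14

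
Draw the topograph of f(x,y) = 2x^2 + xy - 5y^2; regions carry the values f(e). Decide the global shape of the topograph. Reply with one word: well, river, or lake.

D = b²−4ac = 1² − 4·2·(-5) = 41
D > 0 non-square ⇒ indefinite ⇒ periodic river

river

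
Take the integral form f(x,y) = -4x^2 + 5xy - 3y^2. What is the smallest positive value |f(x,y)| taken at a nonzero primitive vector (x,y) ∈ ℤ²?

translate: b→3 (≡-5 mod 8), so (4,-5,3)→(4,3,2)
flip: (4,3,2)→(2,-3,4)
translate: b→1 (≡-3 mod 4), so (2,-3,4)→(2,1,3)
reduced (well bottom): (2,1,3) with a≤c, −a<b≤a
well minimum |f| = |-2| = 2 (negative-definite)

2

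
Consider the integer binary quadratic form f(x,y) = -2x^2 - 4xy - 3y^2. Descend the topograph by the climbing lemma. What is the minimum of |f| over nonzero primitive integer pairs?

translate: b→0 (≡4 mod 4), so (2,4,3)→(2,0,1)
flip: (2,0,1)→(1,0,2)
reduced (well bottom): (1,0,2) with a≤c, −a<b≤a
well minimum |f| = |-1| = 1 (negative-definite)

1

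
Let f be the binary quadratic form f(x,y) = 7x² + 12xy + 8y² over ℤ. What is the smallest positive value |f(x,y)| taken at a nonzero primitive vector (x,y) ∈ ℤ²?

translate: b→-2 (≡12 mod 14), so (7,12,8)→(7,-2,3)
flip: (7,-2,3)→(3,2,7)
reduced (well bottom): (3,2,7) with a≤c, −a<b≤a
well minimum = a = 3

3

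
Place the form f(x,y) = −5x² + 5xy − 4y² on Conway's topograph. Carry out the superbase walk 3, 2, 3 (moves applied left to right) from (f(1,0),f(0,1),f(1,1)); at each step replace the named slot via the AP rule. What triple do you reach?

start (-5,-4,-4) = (f(1,0),f(0,1),f(1,1))
replace slot 3: 2·((-5)+(-4)) − (-4) = -14 → (-5,-4,-14)
replace slot 2: 2·((-5)+(-14)) − (-4) = -34 → (-5,-34,-14)
replace slot 3: 2·((-5)+(-34)) − (-14) = -64 → (-5,-34,-64)

-5,-34,-64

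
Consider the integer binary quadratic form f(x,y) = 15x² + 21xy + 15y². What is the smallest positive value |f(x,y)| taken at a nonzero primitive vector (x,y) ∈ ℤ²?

translate: b→-9 (≡21 mod 30), so (15,21,15)→(15,-9,9)
flip: (15,-9,9)→(9,9,15)
reduced (well bottom): (9,9,15) with a≤c, −a<b≤a
well minimum = a = 9

9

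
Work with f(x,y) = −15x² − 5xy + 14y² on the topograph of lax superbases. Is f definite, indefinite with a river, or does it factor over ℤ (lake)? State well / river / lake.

D = b²−4ac = (-5)² − 4·(-15)·14 = 865
D > 0 non-square ⇒ indefinite ⇒ periodic river

river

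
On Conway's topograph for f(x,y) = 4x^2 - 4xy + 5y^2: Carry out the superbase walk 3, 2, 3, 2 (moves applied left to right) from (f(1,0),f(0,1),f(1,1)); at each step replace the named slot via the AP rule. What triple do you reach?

start (4,5,5) = (f(1,0),f(0,1),f(1,1))
replace slot 3: 2·(4+5) − 5 = 13 → (4,5,13)
replace slot 2: 2·(4+13) − 5 = 29 → (4,29,13)
replace slot 3: 2·(4+29) − 13 = 53 → (4,29,53)
replace slot 2: 2·(4+53) − 29 = 85 → (4,85,53)

4,85,53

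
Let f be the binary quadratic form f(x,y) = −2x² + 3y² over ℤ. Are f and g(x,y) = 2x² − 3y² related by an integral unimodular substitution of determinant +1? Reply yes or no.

D₁ = 24, D₂ = 24
river cycle of f (length 2): (-2, 4, 1), (1, 4, -2)
river cycle of g (length 2): (2, 4, -1), (-1, 4, 2)
cycles differ ⇒ inequivalent

no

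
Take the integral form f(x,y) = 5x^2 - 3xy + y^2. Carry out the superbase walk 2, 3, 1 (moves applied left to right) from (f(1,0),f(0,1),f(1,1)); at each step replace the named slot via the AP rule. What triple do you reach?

start (5,1,3) = (f(1,0),f(0,1),f(1,1))
replace slot 2: 2·(5+3) − 1 = 15 → (5,15,3)
replace slot 3: 2·(5+15) − 3 = 37 → (5,15,37)
replace slot 1: 2·(15+37) − 5 = 99 → (99,15,37)

99,15,37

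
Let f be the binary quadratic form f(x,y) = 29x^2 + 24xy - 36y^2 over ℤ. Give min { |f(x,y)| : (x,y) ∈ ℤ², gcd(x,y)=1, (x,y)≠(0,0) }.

river: ρ → (-36,48,17)
river: ρ → (17,54,-27)
river: ρ → (-27,54,17)
river: ρ → (17,48,-36)
river: ρ → (-36,24,29)
river: ρ → (29,34,-31)
river: ρ → (-31,28,32)
river: ρ → (32,36,-27)
river: ρ → (-27,18,41)
river: ρ → (41,64,-4)
river: ρ → (-4,64,41)
river: ρ → (41,18,-27)
river: ρ → (-27,36,32)
river: ρ → (32,28,-31)
river: ρ → (-31,34,29)
river: ρ → (29,24,-36)
closes: descent 0, river 16
min |a| on river = 4

4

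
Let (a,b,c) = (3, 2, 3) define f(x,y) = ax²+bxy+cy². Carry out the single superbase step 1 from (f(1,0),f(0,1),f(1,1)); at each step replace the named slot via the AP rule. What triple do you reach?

start (3,3,8) = (f(1,0),f(0,1),f(1,1))
replace slot 1: 2·(3+8) − 3 = 19 → (19,3,8)

19,3,8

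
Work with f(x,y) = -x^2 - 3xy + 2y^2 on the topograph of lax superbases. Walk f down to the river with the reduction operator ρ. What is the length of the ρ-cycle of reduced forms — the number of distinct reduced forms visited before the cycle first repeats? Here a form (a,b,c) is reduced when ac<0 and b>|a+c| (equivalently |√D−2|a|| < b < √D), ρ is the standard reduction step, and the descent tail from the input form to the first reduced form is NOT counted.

D = 17, ⌊√D⌋ = 4
descent: ρ → (2,3,-1)  [lands on river]
river: ρ → (-1,3,2)
river: ρ → (2,1,-2)
river: ρ → (-2,3,1)
river: ρ → (1,3,-2)
river: ρ → (-2,1,2)
ρ-cycle length = 6 (tail of 1 descent step not counted)

6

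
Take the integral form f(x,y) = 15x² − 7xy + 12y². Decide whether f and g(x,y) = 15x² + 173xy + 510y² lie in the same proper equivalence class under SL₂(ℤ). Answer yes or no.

D₁ = -671, D₂ = -671
f: flip: (15,-7,12)→(12,7,15)
f: reduced (well bottom): (12,7,15) with a≤c, −a<b≤a
g: translate: b→-7 (≡173 mod 30), so (15,173,510)→(15,-7,12)
g: flip: (15,-7,12)→(12,7,15)
g: reduced (well bottom): (12,7,15) with a≤c, −a<b≤a
reduced forms (12, 7, 15) vs (12, 7, 15) ⇒ equivalent

yes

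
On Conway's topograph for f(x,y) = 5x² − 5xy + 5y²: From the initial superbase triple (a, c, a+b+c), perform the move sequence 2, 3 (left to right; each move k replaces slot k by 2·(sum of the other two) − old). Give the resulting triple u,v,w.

start (5,5,5) = (f(1,0),f(0,1),f(1,1))
replace slot 2: 2·(5+5) − 5 = 15 → (5,15,5)
replace slot 3: 2·(5+15) − 5 = 35 → (5,15,35)

5,15,35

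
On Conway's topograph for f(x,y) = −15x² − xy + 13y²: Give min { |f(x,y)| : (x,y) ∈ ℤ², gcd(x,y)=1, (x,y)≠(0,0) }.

descent: ρ → (13,27,-1)  [lands on river]
river: ρ → (-1,27,13)
river: ρ → (13,25,-3)
river: ρ → (-3,23,21)
river: ρ → (21,19,-5)
river: ρ → (-5,21,17)
river: ρ → (17,13,-9)
river: ρ → (-9,23,7)
river: ρ → (7,19,-15)
river: ρ → (-15,11,11)
river: ρ → (11,11,-15)
river: ρ → (-15,19,7)
river: ρ → (7,23,-9)
river: ρ → (-9,13,17)
river: ρ → (17,21,-5)
river: ρ → (-5,19,21)
river: ρ → (21,23,-3)
river: ρ → (-3,25,13)
closes: descent 1, river 18
min |a| on river = 1

1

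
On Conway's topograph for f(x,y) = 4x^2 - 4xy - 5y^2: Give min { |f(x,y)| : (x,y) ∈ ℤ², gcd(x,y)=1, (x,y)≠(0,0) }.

descent: ρ → (-5,4,4)  [lands on river]
river: ρ → (4,4,-5)
river: ρ → (-5,6,3)
river: ρ → (3,6,-5)
closes: descent 1, river 4
min |a| on river = 3

3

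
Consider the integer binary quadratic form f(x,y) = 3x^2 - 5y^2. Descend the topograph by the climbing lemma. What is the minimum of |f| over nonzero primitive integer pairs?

descent: ρ → (-5,0,3)
descent: ρ → (3,6,-2)  [lands on river]
river: ρ → (-2,6,3)
closes: descent 2, river 2
min |a| on river = 2

2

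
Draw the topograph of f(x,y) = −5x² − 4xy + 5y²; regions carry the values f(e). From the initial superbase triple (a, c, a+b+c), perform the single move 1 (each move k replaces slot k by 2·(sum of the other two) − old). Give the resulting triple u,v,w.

start (-5,5,-4) = (f(1,0),f(0,1),f(1,1))
replace slot 1: 2·(5+(-4)) − (-5) = 7 → (7,5,-4)

7,5,-4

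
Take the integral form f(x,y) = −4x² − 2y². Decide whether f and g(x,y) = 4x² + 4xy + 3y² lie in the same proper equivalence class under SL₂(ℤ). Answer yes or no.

D₁ = -32, D₂ = -32
f is negative-definite; reduce −f:
−f: flip: (4,0,2)→(2,0,4)
−f: reduced (well bottom): (2,0,4) with a≤c, −a<b≤a
flip sign back: reduced form of f is (-2,0,-4)
g: flip: (4,4,3)→(3,-4,4)
g: translate: b→2 (≡-4 mod 6), so (3,-4,4)→(3,2,3)
g: reduced (well bottom): (3,2,3) with a≤c, −a<b≤a
reduced forms (-2, 0, -4) vs (3, 2, 3) ⇒ inequivalent

no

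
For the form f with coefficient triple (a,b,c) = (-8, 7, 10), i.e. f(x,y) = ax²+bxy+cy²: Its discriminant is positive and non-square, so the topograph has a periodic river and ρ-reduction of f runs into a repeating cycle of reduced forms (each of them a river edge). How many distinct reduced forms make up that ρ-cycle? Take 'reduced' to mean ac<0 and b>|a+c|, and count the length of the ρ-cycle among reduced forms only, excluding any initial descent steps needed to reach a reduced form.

D = 369, ⌊√D⌋ = 19
river: ρ → (10,13,-5)
river: ρ → (-5,17,4)
river: ρ → (4,15,-9)
river: ρ → (-9,3,10)
river: ρ → (10,17,-2)
river: ρ → (-2,19,1)
river: ρ → (1,19,-2)
river: ρ → (-2,17,10)
river: ρ → (10,3,-9)
river: ρ → (-9,15,4)
river: ρ → (4,17,-5)
river: ρ → (-5,13,10)
river: ρ → (10,7,-8)
river: ρ → (-8,9,9)
river: ρ → (9,9,-8)
river: ρ → (-8,7,10)
ρ-cycle length = 16 (tail of 0 descent steps not counted)

16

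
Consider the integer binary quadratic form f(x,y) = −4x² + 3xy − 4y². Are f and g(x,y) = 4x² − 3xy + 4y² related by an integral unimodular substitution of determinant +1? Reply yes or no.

D₁ = -55, D₂ = -55
f is negative-definite; reduce −f:
−f: flip: (4,-3,4)→(4,3,4)
−f: reduced (well bottom): (4,3,4) with a≤c, −a<b≤a
flip sign back: reduced form of f is (-4,-3,-4)
g: flip: (4,-3,4)→(4,3,4)
g: reduced (well bottom): (4,3,4) with a≤c, −a<b≤a
reduced forms (-4, -3, -4) vs (4, 3, 4) ⇒ inequivalent

no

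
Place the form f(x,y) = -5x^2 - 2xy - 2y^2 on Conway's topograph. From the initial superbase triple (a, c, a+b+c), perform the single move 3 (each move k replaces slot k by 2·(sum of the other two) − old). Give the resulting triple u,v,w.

start (-5,-2,-9) = (f(1,0),f(0,1),f(1,1))
replace slot 3: 2·((-5)+(-2)) − (-9) = -5 → (-5,-2,-5)

-5,-2,-5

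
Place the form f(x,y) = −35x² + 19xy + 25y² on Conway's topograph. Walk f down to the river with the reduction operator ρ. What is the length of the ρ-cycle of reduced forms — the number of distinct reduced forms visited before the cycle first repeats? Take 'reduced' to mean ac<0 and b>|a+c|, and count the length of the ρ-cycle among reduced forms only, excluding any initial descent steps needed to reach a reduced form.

D = 3861, ⌊√D⌋ = 62
river: ρ → (25,31,-29)
river: ρ → (-29,27,27)
river: ρ → (27,27,-29)
river: ρ → (-29,31,25)
river: ρ → (25,19,-35)
river: ρ → (-35,51,9)
river: ρ → (9,57,-17)
river: ρ → (-17,45,27)
river: ρ → (27,9,-35)
river: ρ → (-35,61,1)
river: ρ → (1,61,-35)
river: ρ → (-35,9,27)
river: ρ → (27,45,-17)
river: ρ → (-17,57,9)
river: ρ → (9,51,-35)
river: ρ → (-35,19,25)
ρ-cycle length = 16 (tail of 0 descent steps not counted)

16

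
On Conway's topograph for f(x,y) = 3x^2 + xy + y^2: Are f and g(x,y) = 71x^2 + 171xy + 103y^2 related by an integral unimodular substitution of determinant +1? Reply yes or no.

D₁ = -11, D₂ = -11
f: flip: (3,1,1)→(1,-1,3)
f: translate: b→1 (≡-1 mod 2), so (1,-1,3)→(1,1,3)
f: reduced (well bottom): (1,1,3) with a≤c, −a<b≤a
g: translate: b→29 (≡171 mod 142), so (71,171,103)→(71,29,3)
g: flip: (71,29,3)→(3,-29,71)
g: translate: b→1 (≡-29 mod 6), so (3,-29,71)→(3,1,1)
g: flip: (3,1,1)→(1,-1,3)
g: translate: b→1 (≡-1 mod 2), so (1,-1,3)→(1,1,3)
g: reduced (well bottom): (1,1,3) with a≤c, −a<b≤a
reduced forms (1, 1, 3) vs (1, 1, 3) ⇒ equivalent

yes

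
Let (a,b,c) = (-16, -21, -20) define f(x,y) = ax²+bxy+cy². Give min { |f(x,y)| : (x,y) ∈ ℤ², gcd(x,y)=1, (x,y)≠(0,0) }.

translate: b→-11 (≡21 mod 32), so (16,21,20)→(16,-11,15)
flip: (16,-11,15)→(15,11,16)
reduced (well bottom): (15,11,16) with a≤c, −a<b≤a
well minimum |f| = |-15| = 15 (negative-definite)

15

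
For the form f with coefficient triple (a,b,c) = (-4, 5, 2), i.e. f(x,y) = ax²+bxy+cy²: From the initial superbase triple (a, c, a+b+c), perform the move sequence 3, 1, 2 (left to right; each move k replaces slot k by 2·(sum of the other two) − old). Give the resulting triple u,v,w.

start (-4,2,3) = (f(1,0),f(0,1),f(1,1))
replace slot 3: 2·((-4)+2) − 3 = -7 → (-4,2,-7)
replace slot 1: 2·(2+(-7)) − (-4) = -6 → (-6,2,-7)
replace slot 2: 2·((-6)+(-7)) − 2 = -28 → (-6,-28,-7)

-6,-28,-7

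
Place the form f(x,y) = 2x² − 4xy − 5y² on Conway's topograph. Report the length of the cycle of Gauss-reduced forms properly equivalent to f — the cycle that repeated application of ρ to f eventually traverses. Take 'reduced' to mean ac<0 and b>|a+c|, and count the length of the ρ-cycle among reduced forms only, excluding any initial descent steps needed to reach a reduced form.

D = 56, ⌊√D⌋ = 7
descent: ρ → (-5,4,2)  [lands on river]
river: ρ → (2,4,-5)
river: ρ → (-5,6,1)
river: ρ → (1,6,-5)
ρ-cycle length = 4 (tail of 1 descent step not counted)

4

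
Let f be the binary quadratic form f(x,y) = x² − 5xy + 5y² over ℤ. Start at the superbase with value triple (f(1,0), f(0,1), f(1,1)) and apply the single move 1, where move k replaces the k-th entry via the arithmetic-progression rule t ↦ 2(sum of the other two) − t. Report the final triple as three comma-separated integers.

start (1,5,1) = (f(1,0),f(0,1),f(1,1))
replace slot 1: 2·(5+1) − 1 = 11 → (11,5,1)

11,5,1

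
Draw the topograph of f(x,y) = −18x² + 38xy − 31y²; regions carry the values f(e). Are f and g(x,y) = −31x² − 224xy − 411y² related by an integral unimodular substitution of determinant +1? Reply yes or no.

D₁ = -788, D₂ = -788
f is negative-definite; reduce −f:
−f: translate: b→-2 (≡-38 mod 36), so (18,-38,31)→(18,-2,11)
−f: flip: (18,-2,11)→(11,2,18)
−f: reduced (well bottom): (11,2,18) with a≤c, −a<b≤a
flip sign back: reduced form of f is (-11,-2,-18)
g is negative-definite; reduce −g:
−g: translate: b→-24 (≡224 mod 62), so (31,224,411)→(31,-24,11)
−g: flip: (31,-24,11)→(11,24,31)
−g: translate: b→2 (≡24 mod 22), so (11,24,31)→(11,2,18)
−g: reduced (well bottom): (11,2,18) with a≤c, −a<b≤a
flip sign back: reduced form of g is (-11,-2,-18)
reduced forms (-11, -2, -18) vs (-11, -2, -18) ⇒ equivalent

yes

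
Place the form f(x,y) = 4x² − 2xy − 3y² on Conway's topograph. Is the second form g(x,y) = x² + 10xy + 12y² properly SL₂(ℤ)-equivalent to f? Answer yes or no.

D₁ = 52, D₂ = 52
river cycle of f (length 10): (-3, 2, 4), (4, 6, -1), (-1, 6, 4), (4, 2, -3), (-3, 4, 3), (3, 2, -4), (-4, 6, 1), (1, 6, -4), (-4, 2, 3), (3, 4, -3)
river cycle of g (length 10): (1, 6, -4), (-4, 2, 3), (3, 4, -3), (-3, 2, 4), (4, 6, -1), (-1, 6, 4), (4, 2, -3), (-3, 4, 3), (3, 2, -4), (-4, 6, 1)
cycles coincide ⇒ equivalent

yes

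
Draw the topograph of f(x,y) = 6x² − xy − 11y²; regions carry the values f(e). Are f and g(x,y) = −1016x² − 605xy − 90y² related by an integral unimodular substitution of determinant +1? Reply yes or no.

D₁ = 265, D₂ = 265
river cycle of f (length 22): (6, 11, -6), (-6, 13, 4), (4, 11, -9), (-9, 7, 6), (6, 5, -10), (-10, 15, 1), (1, 15, -10), (-10, 5, 6), (6, 7, -9), (-9, 11, 4), … (12 more)
river cycle of g (length 22): (6, 11, -6), (-6, 13, 4), (4, 11, -9), (-9, 7, 6), (6, 5, -10), (-10, 15, 1), (1, 15, -10), (-10, 5, 6), (6, 7, -9), (-9, 11, 4), … (12 more)
cycles coincide ⇒ equivalent

yes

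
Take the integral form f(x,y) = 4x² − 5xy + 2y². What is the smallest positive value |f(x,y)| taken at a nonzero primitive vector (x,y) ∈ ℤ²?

translate: b→3 (≡-5 mod 8), so (4,-5,2)→(4,3,1)
flip: (4,3,1)→(1,-3,4)
translate: b→1 (≡-3 mod 2), so (1,-3,4)→(1,1,2)
reduced (well bottom): (1,1,2) with a≤c, −a<b≤a
well minimum = a = 1

1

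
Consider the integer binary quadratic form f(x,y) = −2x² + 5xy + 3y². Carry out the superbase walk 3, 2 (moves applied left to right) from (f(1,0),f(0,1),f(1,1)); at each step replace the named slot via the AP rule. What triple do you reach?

start (-2,3,6) = (f(1,0),f(0,1),f(1,1))
replace slot 3: 2·((-2)+3) − 6 = -4 → (-2,3,-4)
replace slot 2: 2·((-2)+(-4)) − 3 = -15 → (-2,-15,-4)

-2,-15,-4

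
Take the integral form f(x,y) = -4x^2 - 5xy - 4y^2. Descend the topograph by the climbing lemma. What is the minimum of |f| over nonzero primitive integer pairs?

translate: b→-3 (≡5 mod 8), so (4,5,4)→(4,-3,3)
flip: (4,-3,3)→(3,3,4)
reduced (well bottom): (3,3,4) with a≤c, −a<b≤a
well minimum |f| = |-3| = 3 (negative-definite)

3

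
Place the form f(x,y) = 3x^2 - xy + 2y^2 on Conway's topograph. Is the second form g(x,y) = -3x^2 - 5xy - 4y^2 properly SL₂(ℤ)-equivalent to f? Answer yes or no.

D₁ = -23, D₂ = -23
f: flip: (3,-1,2)→(2,1,3)
f: reduced (well bottom): (2,1,3) with a≤c, −a<b≤a
g is negative-definite; reduce −g:
−g: translate: b→-1 (≡5 mod 6), so (3,5,4)→(3,-1,2)
−g: flip: (3,-1,2)→(2,1,3)
−g: reduced (well bottom): (2,1,3) with a≤c, −a<b≤a
flip sign back: reduced form of g is (-2,-1,-3)
reduced forms (2, 1, 3) vs (-2, -1, -3) ⇒ inequivalent

no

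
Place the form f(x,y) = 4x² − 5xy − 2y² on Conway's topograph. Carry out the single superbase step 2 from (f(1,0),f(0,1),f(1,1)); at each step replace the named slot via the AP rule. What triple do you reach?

start (4,-2,-3) = (f(1,0),f(0,1),f(1,1))
replace slot 2: 2·(4+(-3)) − (-2) = 4 → (4,4,-3)

4,4,-3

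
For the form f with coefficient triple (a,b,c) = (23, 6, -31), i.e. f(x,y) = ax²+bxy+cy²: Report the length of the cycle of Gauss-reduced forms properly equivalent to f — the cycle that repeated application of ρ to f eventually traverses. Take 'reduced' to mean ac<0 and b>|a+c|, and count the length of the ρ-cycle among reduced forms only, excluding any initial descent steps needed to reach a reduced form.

D = 2888, ⌊√D⌋ = 53
descent: ρ → (-31,-6,23)
descent: ρ → (23,52,-2)  [lands on river]
river: ρ → (-2,52,23)
river: ρ → (23,40,-14)
river: ρ → (-14,44,17)
river: ρ → (17,24,-34)
river: ρ → (-34,44,7)
river: ρ → (7,40,-46)
river: ρ → (-46,52,1)
river: ρ → (1,52,-46)
river: ρ → (-46,40,7)
river: ρ → (7,44,-34)
river: ρ → (-34,24,17)
river: ρ → (17,44,-14)
river: ρ → (-14,40,23)
ρ-cycle length = 14 (tail of 2 descent steps not counted)

14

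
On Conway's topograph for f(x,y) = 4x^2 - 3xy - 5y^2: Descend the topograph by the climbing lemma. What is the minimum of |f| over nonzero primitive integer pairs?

descent: ρ → (-5,3,4)  [lands on river]
river: ρ → (4,5,-4)
river: ρ → (-4,3,5)
river: ρ → (5,7,-2)
river: ρ → (-2,9,1)
river: ρ → (1,9,-2)
river: ρ → (-2,7,5)
river: ρ → (5,3,-4)
river: ρ → (-4,5,4)
river: ρ → (4,3,-5)
river: ρ → (-5,7,2)
river: ρ → (2,9,-1)
river: ρ → (-1,9,2)
river: ρ → (2,7,-5)
closes: descent 1, river 14
min |a| on river = 1

1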